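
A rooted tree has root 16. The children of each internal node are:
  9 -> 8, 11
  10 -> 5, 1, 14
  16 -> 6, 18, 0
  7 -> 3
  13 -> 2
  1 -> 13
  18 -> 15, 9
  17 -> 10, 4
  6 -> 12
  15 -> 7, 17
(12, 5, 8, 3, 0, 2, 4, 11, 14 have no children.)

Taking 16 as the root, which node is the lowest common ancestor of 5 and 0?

5's ancestor chain is 5, 10, 17, 15, 18, 16 and 0's is 0, 16; they first meet at 16.

16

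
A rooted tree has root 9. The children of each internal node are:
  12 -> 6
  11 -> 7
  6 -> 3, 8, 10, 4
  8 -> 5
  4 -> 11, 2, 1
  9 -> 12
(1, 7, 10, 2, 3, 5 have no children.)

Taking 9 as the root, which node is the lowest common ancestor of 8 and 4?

8's ancestor chain is 8, 6, 12, 9 and 4's is 4, 6, 12, 9; they first meet at 6.

6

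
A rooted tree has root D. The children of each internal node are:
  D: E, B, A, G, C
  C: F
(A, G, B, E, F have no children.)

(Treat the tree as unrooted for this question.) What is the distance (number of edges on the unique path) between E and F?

E–D–C–F: 3 edges.

3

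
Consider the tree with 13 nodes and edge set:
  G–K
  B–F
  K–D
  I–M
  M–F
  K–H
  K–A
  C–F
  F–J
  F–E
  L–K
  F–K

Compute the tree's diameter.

A longest path is I - M - F - K - D, with 4 edges.

4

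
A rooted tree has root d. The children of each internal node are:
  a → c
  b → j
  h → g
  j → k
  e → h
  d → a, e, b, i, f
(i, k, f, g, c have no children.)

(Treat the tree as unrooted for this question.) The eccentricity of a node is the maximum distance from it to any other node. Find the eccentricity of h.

Distances from h peak at 5, attained at k.
h-e-d-b-j-k

5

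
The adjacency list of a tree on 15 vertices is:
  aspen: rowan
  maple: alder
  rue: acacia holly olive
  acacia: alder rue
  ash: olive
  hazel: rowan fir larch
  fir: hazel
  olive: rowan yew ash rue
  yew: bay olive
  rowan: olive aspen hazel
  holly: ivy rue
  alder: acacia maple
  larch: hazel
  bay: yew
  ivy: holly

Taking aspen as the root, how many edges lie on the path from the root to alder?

5

aspen–rowan–olive–rue–acacia–alder — 5 edges.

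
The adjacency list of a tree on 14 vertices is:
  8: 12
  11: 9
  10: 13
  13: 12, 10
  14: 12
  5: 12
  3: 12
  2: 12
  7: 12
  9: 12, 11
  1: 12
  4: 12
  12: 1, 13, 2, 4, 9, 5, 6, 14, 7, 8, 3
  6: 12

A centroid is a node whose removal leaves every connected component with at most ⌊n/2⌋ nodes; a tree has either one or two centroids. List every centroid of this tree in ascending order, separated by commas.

12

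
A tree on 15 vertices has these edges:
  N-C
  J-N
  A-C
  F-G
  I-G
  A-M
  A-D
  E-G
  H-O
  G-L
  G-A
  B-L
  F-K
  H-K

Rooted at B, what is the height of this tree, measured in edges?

J sits deepest: B → L → G → A → C → N → J — 6 edges from the root.

6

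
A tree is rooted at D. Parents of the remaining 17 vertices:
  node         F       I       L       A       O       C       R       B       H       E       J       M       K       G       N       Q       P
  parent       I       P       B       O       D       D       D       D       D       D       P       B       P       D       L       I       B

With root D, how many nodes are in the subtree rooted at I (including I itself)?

Descendants of I (including itself): I, Q, F. That's 3.

3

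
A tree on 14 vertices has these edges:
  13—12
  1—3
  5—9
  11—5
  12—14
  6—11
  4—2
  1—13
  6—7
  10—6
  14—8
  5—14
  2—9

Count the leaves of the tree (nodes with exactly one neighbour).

5

The leaves are 3, 4, 7, 8, 10.
That is 5 leaves.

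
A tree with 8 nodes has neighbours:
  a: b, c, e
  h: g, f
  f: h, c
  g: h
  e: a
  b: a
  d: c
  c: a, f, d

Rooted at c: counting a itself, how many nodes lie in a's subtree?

3

Descendants of a (including itself): a, b, e. That's 3.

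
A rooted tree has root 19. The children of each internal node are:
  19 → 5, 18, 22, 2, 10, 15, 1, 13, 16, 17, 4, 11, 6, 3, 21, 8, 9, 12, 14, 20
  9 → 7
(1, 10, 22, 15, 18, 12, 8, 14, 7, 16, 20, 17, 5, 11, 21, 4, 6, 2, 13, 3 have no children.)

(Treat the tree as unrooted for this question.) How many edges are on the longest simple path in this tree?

Starting from 7, a farthest node is 21 at distance 3.
One longest path: 7 – 9 – 19 – 21.
So the diameter is 3.

3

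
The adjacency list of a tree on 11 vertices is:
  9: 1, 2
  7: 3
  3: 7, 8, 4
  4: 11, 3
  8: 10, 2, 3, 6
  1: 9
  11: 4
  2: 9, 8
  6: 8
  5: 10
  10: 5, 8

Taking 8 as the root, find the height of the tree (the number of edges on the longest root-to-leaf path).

3

A deepest node is 11, reached by 8 – 3 – 4 – 11.
That path has 3 edges, so the height is 3.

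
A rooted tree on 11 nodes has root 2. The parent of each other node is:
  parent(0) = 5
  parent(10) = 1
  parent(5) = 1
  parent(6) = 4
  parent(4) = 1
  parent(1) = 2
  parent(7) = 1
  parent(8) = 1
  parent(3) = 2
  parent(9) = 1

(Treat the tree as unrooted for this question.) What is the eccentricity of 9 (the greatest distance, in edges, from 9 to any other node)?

3

The node farthest from 9 is 6 (0, 3 also at distance 3), via 9–1–4–6 — 3 edges.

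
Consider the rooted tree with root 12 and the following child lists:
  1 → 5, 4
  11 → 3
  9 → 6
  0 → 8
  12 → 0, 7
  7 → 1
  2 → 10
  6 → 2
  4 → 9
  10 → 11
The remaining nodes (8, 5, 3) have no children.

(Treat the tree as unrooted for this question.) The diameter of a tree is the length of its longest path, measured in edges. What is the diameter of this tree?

11

Starting from 8, a farthest node is 3 at distance 11.
One longest path: 8 – 0 – 12 – 7 – 1 – 4 – 9 – 6 – 2 – 10 – 11 – 3.
So the diameter is 11.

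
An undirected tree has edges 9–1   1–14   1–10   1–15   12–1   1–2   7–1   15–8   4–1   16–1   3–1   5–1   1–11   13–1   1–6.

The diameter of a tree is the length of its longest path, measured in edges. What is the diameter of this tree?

3

BFS from 8 reaches 14 last, at distance 3; BFS from 14 confirms no node is farther.
Path: 8–15–1–14.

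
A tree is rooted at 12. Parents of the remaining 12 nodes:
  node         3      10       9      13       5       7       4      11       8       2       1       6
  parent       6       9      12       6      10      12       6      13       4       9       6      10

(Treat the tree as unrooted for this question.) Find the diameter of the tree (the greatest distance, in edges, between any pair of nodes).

6

A longest path is 8 – 4 – 6 – 10 – 9 – 12 – 7, with 6 edges.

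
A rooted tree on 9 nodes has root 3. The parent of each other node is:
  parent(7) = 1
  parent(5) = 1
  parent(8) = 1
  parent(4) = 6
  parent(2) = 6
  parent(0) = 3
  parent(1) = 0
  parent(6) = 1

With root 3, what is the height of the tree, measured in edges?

4

The longest root-to-leaf path is 3–0–1–6–4 (4 edges).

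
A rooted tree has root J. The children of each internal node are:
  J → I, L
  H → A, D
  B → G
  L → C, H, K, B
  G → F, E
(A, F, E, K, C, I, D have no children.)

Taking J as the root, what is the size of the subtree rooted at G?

3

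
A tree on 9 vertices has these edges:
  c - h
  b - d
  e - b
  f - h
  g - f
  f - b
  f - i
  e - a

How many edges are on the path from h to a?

4

h – f – b – e – a: 4 edges.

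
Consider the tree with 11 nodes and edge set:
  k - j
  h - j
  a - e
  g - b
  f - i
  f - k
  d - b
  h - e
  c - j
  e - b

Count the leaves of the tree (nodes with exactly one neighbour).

The leaves are a, c, d, g, i.
That is 5 leaves.

5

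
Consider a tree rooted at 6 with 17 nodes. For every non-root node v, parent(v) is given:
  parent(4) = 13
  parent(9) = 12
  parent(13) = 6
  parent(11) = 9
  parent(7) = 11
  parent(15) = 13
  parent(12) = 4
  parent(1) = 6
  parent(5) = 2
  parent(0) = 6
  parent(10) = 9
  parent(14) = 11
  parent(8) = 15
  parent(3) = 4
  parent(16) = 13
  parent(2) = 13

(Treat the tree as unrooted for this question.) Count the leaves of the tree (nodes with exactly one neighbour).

9

Degree-1 nodes: 0, 1, 3, 5, 7, 8, 10, 14, 16 — 9 of them.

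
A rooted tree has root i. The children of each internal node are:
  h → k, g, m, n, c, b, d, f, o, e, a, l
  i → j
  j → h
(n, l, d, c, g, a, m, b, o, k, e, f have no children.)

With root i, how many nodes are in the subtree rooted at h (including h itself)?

h's subtree: {h, f, b, d, o, l, e, a, m, n, c, g, k}, size 13.

13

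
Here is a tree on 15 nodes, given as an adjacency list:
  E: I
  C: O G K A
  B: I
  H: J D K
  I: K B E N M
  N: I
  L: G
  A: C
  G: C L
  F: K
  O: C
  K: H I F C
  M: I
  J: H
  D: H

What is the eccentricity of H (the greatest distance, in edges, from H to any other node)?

A farthest node from H is L.
The path H-K-C-G-L has 4 edges.

4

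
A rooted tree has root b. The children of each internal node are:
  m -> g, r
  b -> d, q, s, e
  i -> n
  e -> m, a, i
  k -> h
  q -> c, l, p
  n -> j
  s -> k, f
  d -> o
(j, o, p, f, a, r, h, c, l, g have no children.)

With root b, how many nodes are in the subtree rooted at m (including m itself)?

The subtree rooted at m contains: m, g, r — 3 nodes.

3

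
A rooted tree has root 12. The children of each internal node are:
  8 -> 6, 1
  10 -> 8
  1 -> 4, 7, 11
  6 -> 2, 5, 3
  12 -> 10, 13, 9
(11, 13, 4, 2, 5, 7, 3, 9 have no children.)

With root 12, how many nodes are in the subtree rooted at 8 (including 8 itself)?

Descendants of 8 (including itself): 8, 1, 6, 11, 7, 4, 3, 5, 2. That's 9.

9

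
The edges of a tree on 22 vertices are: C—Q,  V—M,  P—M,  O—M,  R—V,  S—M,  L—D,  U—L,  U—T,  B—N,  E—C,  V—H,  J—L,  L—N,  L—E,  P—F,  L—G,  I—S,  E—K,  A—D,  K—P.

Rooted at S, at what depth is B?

7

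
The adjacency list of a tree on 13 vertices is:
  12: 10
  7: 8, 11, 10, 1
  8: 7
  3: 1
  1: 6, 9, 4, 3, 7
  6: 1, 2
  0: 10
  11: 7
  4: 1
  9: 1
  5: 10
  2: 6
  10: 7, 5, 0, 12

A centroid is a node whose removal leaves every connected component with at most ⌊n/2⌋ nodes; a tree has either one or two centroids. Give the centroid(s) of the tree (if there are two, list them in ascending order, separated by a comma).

Removing 7 splits the tree into components of sizes 6, 4, 1, 1; the largest is 6 ≤ ⌊13/2⌋ = 6.
Every other node leaves some component of size > 6, so the centroid is unique.

7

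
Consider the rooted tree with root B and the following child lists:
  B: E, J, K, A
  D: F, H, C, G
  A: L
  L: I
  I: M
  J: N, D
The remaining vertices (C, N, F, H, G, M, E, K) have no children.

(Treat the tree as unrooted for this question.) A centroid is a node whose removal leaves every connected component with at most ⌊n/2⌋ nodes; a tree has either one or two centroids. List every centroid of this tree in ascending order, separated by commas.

B, J

If J is removed the pieces have sizes 7, 5, 1, all ≤ ⌊14/2⌋ = 7.
Its neighbour B also leaves a largest component of size 7, so both are centroids.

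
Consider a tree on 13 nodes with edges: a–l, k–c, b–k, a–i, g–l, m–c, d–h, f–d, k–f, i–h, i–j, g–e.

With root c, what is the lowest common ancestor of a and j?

i

Path a→root: a i h d f k c; path j→root: j i h d f k c.
First common node: i.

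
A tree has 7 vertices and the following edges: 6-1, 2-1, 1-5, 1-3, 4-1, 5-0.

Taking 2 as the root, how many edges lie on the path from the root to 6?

2 → 1 → 6 — 2 edges.

2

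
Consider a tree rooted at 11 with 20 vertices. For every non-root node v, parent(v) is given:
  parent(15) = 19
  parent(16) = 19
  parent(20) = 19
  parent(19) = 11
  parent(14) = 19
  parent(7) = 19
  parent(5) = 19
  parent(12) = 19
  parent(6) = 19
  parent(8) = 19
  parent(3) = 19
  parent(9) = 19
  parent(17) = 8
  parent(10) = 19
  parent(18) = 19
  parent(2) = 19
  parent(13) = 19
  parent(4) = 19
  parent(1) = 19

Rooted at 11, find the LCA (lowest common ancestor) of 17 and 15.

19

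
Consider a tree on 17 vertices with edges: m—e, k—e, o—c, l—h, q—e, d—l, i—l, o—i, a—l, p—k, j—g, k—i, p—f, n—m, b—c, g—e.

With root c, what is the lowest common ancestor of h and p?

h's ancestor chain is h, l, i, o, c and p's is p, k, i, o, c; they first meet at i.

i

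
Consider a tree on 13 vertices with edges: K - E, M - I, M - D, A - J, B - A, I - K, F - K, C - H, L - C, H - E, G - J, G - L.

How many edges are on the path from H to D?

5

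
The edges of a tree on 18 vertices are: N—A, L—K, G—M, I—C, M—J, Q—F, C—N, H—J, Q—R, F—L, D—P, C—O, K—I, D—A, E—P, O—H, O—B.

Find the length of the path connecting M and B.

4

The path is M – J – H – O – B, which has 4 edges.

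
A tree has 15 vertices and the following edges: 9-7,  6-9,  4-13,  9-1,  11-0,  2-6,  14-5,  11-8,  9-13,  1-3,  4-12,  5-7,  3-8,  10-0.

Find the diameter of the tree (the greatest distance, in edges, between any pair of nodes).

Starting from 10, a farthest node is 14 at distance 9.
One longest path: 10-0-11-8-3-1-9-7-5-14.
So the diameter is 9.

9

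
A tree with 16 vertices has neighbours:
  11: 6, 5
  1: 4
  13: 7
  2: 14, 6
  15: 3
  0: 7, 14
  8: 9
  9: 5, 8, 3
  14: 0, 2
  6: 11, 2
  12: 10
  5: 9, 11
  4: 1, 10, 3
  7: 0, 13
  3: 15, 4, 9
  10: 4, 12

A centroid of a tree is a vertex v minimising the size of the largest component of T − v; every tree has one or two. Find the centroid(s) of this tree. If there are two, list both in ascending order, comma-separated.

Delete 5: the remaining components have sizes 8, 7. Max 8 ≤ 8, so 5 is a centroid.
9 is adjacent to 5 and is also a centroid (the largest component after removing it is likewise 8).

5, 9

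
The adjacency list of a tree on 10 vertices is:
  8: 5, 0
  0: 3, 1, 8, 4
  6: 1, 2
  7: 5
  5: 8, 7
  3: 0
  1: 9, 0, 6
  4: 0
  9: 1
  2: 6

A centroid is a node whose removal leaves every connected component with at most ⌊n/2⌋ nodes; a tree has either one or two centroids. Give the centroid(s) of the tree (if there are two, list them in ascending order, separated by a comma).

0

Removing 0 splits the tree into components of sizes 4, 3, 1, 1; the largest is 4 ≤ ⌊10/2⌋ = 5.
No neighbour of 0 does as well, so 0 is the unique centroid.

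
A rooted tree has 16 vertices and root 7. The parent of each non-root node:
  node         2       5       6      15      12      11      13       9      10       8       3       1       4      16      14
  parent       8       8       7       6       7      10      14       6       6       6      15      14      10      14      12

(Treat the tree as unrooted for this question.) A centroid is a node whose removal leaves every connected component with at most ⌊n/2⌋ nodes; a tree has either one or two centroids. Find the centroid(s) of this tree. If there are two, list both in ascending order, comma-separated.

6

Delete 6: the remaining components have sizes 6, 3, 3, 2, 1. Max 6 ≤ 8, so 6 is a centroid.
No neighbour of 6 does as well, so 6 is the unique centroid.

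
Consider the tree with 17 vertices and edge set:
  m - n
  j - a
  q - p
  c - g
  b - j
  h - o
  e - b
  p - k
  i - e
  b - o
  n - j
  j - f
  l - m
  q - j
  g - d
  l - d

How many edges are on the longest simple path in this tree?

Starting from c, a farthest node is h at distance 9.
One longest path: c–g–d–l–m–n–j–b–o–h.
So the diameter is 9.

9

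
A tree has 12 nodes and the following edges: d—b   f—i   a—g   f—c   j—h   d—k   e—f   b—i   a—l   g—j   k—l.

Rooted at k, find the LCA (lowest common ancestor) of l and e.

k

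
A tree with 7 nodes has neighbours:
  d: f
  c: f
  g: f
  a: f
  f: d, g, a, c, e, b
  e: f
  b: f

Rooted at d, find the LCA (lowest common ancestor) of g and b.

f

g's ancestor chain is g, f, d and b's is b, f, d; they first meet at f.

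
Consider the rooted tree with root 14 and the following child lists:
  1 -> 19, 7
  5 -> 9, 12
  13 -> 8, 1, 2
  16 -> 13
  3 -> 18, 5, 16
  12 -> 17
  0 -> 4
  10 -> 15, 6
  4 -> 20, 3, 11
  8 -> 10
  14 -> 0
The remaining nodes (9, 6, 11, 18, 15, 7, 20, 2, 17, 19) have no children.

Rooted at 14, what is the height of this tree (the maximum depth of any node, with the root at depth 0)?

15 sits deepest: 14–0–4–3–16–13–8–10–15 — 8 edges from the root.

8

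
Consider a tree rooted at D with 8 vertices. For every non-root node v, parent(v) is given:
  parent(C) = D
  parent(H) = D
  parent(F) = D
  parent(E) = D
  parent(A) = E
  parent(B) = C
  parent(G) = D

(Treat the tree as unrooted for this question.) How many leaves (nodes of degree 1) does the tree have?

Degree-1 nodes: A, B, F, G, H — 5 of them.

5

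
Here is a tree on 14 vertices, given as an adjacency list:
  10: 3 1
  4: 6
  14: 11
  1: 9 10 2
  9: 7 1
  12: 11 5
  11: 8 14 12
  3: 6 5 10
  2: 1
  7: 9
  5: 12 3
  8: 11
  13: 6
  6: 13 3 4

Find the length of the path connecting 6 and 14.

5

Walking from 6: 6–3–5–12–11–14. Length 5.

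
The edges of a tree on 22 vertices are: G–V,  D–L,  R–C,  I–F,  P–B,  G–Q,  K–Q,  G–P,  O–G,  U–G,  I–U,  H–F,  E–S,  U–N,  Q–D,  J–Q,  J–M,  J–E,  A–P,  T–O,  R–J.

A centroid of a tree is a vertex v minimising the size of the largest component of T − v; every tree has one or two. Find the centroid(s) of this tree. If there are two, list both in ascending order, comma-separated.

Delete G: the remaining components have sizes 10, 5, 3, 2, 1. Max 10 ≤ 11, so G is a centroid.
Every other node leaves some component of size > 11, so the centroid is unique.

G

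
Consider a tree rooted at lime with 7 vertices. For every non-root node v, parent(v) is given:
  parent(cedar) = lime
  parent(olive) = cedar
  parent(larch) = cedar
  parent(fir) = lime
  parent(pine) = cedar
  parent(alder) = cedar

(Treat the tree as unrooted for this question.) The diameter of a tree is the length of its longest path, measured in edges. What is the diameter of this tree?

3

Starting from fir, a farthest node is larch at distance 3.
One longest path: fir–lime–cedar–larch.
So the diameter is 3.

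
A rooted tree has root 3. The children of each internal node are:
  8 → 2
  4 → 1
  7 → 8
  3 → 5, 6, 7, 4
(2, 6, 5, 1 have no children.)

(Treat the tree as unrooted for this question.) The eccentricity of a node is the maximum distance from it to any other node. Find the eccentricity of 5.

4

The node farthest from 5 is 2, via 5–3–7–8–2 — 4 edges.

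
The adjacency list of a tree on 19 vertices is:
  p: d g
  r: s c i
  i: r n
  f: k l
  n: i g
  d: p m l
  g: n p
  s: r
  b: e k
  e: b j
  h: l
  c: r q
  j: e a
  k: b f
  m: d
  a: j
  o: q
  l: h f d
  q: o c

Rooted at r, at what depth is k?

Climbing from k to the root: k → f → l → d → p → g → n → i → r. That's 8 steps.

8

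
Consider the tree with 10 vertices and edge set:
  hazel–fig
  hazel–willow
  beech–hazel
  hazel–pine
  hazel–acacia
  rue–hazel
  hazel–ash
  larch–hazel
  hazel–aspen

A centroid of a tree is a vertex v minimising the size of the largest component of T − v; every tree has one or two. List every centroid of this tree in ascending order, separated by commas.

hazel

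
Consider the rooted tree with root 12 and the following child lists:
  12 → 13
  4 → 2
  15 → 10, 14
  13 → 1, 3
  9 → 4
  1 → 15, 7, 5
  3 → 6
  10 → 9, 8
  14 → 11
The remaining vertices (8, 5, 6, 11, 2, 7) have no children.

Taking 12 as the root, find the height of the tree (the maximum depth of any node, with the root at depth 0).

7

2 sits deepest: 12–13–1–15–10–9–4–2 — 7 edges from the root.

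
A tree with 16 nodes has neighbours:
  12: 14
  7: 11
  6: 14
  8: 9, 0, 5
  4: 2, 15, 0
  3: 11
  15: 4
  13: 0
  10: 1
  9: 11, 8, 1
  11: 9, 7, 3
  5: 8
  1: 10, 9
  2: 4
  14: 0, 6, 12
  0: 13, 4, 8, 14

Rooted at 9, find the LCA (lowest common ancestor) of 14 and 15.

0

14's ancestor chain is 14, 0, 8, 9 and 15's is 15, 4, 0, 8, 9; they first meet at 0.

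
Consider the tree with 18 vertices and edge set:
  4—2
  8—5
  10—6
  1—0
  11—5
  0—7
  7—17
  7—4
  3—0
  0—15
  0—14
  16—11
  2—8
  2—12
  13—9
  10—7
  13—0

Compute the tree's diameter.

9

A longest path is 16 – 11 – 5 – 8 – 2 – 4 – 7 – 0 – 13 – 9, with 9 edges.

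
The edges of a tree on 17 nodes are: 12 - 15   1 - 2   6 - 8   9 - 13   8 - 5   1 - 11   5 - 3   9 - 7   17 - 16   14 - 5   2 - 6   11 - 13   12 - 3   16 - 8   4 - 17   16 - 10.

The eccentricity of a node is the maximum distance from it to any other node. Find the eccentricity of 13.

A farthest node from 13 is 15.
The path 13-11-1-2-6-8-5-3-12-15 has 9 edges.

9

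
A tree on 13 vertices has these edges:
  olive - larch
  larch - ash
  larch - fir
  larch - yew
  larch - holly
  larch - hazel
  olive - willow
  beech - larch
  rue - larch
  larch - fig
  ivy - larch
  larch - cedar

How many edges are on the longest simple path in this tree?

3

Starting from willow, a farthest node is holly at distance 3.
One longest path: willow – olive – larch – holly.
So the diameter is 3.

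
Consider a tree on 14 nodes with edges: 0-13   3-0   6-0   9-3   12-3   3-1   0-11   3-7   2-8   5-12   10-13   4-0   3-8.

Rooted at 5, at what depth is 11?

4

Path from 5 to 11: 5 – 12 – 3 – 0 – 11, which has 4 edges.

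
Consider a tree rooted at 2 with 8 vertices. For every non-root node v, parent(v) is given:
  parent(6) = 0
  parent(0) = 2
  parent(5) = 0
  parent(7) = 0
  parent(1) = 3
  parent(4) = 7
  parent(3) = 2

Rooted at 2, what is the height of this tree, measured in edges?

4 sits deepest: 2–0–7–4 — 3 edges from the root.

3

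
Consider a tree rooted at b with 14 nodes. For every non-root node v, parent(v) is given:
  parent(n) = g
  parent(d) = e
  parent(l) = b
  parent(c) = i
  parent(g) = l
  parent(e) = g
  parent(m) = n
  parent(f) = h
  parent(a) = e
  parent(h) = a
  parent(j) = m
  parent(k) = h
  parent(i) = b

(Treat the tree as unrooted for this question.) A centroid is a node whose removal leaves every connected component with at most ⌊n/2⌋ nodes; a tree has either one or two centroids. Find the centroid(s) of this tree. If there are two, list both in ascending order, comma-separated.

g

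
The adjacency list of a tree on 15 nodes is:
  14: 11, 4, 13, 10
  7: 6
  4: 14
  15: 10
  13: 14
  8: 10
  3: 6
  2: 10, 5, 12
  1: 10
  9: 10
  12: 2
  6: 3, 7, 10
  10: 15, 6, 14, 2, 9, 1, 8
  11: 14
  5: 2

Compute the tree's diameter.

4

Starting from 7, a farthest node is 13 at distance 4.
One longest path: 7-6-10-14-13.
So the diameter is 4.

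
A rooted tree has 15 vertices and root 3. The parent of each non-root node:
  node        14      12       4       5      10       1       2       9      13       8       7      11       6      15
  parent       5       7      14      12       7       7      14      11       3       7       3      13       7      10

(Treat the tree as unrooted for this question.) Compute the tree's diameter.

A longest path is 9 - 11 - 13 - 3 - 7 - 12 - 5 - 14 - 2, with 8 edges.

8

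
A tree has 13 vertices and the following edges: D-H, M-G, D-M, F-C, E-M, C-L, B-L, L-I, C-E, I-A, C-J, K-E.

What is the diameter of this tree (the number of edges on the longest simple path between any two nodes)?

7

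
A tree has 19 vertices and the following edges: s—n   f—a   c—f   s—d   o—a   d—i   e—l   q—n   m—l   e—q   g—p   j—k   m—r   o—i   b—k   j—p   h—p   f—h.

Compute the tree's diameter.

A longest path is b-k-j-p-h-f-a-o-i-d-s-n-q-e-l-m-r, with 16 edges.

16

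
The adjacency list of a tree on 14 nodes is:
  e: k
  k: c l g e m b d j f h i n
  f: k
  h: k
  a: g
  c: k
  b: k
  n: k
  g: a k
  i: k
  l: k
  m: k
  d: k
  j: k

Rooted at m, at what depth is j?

Path from m to j: m – k – j, which has 2 edges.

2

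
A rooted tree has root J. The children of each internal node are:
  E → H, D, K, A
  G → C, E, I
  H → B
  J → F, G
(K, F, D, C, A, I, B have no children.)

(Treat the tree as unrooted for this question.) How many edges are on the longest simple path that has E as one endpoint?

3

Distances from E peak at 3, attained at F.
E – G – J – F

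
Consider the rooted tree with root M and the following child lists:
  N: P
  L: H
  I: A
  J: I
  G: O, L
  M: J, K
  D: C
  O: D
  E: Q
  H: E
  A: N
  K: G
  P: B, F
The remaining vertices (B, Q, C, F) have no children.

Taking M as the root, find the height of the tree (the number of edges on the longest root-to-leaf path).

6

A deepest node is F, reached by M – J – I – A – N – P – F.
That path has 6 edges, so the height is 6.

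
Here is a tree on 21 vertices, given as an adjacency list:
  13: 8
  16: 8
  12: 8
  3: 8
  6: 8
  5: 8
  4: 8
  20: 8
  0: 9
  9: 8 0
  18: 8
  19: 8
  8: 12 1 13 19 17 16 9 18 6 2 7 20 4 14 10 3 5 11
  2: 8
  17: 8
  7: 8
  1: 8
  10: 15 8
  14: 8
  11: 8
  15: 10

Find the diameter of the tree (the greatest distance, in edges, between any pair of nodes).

A longest path is 0 - 9 - 8 - 10 - 15, with 4 edges.

4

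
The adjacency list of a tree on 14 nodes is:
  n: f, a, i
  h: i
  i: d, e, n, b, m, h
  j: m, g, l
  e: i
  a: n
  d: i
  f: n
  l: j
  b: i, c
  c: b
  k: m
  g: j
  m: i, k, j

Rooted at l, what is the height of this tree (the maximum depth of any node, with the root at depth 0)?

The longest root-to-leaf path is l – j – m – i – n – a (5 edges).

5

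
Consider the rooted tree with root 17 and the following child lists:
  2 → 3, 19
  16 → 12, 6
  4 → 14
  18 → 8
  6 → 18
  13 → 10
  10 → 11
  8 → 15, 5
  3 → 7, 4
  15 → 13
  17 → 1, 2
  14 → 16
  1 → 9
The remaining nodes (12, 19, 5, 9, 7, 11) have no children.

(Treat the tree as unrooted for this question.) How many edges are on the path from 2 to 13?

9

2 - 3 - 4 - 14 - 16 - 6 - 18 - 8 - 15 - 13: 9 edges.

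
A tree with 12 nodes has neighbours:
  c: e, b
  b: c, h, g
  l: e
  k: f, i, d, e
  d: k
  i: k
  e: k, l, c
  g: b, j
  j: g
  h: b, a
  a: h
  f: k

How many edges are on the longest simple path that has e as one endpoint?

4

Distances from e peak at 4, attained at j (a also at distance 4).
e – c – b – g – j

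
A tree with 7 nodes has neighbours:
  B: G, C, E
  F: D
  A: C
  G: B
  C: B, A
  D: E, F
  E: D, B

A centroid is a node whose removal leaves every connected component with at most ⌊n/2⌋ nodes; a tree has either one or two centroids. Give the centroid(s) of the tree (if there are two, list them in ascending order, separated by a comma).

Removing B splits the tree into components of sizes 3, 2, 1; the largest is 3 ≤ ⌊7/2⌋ = 3.
Every other node leaves some component of size > 3, so the centroid is unique.

B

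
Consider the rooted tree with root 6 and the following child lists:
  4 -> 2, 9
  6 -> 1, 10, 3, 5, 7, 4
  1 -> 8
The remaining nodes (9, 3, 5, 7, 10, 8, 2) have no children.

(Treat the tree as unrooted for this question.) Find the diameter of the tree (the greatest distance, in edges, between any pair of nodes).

Starting from 8, a farthest node is 9 at distance 4.
One longest path: 8-1-6-4-9.
So the diameter is 4.

4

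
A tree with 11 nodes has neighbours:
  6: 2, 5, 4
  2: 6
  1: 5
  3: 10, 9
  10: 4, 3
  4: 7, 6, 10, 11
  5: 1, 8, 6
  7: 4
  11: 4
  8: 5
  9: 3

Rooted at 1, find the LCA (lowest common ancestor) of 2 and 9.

Path 2→root: 2 6 5 1; path 9→root: 9 3 10 4 6 5 1.
First common node: 6.

6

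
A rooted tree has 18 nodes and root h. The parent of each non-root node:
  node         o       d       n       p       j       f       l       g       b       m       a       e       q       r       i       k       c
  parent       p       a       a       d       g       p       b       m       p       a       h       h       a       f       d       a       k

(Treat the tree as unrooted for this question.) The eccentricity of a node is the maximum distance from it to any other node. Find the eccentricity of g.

6

The node farthest from g is r (l also at distance 6), via g–m–a–d–p–f–r — 6 edges.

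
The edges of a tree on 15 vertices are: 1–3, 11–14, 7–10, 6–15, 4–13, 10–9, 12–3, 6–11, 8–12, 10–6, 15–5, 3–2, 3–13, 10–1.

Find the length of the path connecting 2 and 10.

Walking from 2: 2 – 3 – 1 – 10. Length 3.

3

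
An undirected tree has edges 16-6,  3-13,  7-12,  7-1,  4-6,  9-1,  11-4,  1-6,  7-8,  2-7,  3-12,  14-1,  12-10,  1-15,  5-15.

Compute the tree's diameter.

Starting from 13, a farthest node is 11 at distance 7.
One longest path: 13 - 3 - 12 - 7 - 1 - 6 - 4 - 11.
So the diameter is 7.

7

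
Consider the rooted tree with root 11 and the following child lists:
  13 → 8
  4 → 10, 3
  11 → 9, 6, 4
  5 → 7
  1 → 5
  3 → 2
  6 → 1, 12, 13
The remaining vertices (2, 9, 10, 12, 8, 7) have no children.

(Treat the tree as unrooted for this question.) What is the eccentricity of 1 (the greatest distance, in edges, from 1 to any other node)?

Distances from 1 peak at 5, attained at 2.
1 – 6 – 11 – 4 – 3 – 2

5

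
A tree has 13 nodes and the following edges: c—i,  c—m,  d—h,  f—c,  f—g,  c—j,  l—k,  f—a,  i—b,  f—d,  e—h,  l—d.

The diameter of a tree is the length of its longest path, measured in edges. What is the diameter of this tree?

6

BFS from e reaches b last, at distance 6; BFS from b confirms no node is farther.
Path: e - h - d - f - c - i - b.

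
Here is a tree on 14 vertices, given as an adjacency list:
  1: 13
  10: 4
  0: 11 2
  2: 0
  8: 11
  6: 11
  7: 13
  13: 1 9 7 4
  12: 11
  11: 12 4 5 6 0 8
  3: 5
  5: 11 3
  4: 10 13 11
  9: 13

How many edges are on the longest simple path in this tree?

5

BFS from 3 reaches 7 last, at distance 5; BFS from 7 confirms no node is farther.
Path: 3 - 5 - 11 - 4 - 13 - 7.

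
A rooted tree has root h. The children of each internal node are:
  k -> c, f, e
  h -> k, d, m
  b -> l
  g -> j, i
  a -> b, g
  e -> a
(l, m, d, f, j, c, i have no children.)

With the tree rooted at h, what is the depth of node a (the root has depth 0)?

3

Climbing from a to the root: a–e–k–h. That's 3 steps.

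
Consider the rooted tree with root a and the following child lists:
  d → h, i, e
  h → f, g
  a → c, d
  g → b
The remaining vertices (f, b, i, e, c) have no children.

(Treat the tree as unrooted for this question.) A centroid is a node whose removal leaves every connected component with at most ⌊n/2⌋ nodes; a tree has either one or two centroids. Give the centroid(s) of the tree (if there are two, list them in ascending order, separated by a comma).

d

Removing d splits the tree into components of sizes 4, 2, 1, 1; the largest is 4 ≤ ⌊9/2⌋ = 4.
Every other node leaves some component of size > 4, so the centroid is unique.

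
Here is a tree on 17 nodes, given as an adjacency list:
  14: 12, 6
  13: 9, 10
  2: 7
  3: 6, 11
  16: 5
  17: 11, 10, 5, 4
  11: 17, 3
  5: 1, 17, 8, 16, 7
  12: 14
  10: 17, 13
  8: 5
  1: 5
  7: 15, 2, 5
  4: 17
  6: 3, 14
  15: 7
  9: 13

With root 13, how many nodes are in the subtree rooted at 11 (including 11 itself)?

The subtree rooted at 11 contains: 11, 3, 6, 14, 12 — 5 nodes.

5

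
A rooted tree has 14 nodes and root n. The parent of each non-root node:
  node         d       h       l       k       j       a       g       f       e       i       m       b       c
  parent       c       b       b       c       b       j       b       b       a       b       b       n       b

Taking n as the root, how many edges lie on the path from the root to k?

3

Climbing from k to the root: k → c → b → n. That's 3 steps.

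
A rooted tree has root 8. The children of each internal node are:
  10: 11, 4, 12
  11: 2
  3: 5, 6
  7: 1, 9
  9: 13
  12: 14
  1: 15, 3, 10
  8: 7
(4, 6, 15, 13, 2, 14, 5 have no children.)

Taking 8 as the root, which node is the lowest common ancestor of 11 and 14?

11's ancestor chain is 11, 10, 1, 7, 8 and 14's is 14, 12, 10, 1, 7, 8; they first meet at 10.

10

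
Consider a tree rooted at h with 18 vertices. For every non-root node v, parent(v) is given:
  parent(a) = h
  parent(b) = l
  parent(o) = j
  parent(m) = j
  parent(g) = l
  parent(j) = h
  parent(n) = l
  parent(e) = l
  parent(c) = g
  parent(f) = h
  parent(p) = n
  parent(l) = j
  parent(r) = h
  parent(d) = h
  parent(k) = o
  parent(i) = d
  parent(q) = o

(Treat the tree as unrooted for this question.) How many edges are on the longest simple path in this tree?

BFS from i reaches p last, at distance 6; BFS from p confirms no node is farther.
Path: i–d–h–j–l–n–p.

6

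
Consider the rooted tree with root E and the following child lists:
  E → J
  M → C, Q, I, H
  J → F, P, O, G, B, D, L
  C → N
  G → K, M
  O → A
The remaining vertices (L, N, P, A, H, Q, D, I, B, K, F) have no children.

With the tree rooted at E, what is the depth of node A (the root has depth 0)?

3

E – J – O – A — 3 edges.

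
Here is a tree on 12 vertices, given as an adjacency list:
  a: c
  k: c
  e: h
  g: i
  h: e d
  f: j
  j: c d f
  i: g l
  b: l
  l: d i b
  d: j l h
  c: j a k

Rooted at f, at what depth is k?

3

Path from f to k: f → j → c → k, which has 3 edges.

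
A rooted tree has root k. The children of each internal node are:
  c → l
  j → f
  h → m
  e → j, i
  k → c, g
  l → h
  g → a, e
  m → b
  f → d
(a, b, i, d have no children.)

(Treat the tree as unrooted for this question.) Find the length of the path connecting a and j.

a – g – e – j: 3 edges.

3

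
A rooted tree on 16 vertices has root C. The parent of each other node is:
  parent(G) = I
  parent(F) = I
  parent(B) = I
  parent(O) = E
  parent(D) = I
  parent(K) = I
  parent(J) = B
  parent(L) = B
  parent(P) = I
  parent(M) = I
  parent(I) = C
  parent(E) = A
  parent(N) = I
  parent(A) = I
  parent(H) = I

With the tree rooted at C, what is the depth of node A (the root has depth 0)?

2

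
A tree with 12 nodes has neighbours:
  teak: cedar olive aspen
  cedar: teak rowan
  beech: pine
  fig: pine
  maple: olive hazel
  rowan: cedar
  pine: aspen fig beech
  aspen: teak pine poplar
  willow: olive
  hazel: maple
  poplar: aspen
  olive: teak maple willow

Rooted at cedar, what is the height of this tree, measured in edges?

A deepest node is hazel, reached by cedar → teak → olive → maple → hazel.
That path has 4 edges, so the height is 4.

4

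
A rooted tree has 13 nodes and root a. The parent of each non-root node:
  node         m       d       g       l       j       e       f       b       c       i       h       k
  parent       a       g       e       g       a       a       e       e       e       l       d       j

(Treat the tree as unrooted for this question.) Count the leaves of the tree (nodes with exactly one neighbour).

7

Degree-1 nodes: b, c, f, h, i, k, m — 7 of them.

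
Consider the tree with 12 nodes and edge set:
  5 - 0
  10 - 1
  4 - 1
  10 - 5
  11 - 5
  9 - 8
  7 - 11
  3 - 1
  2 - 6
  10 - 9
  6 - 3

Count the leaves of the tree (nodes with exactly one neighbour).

Degree-1 nodes: 0, 2, 4, 7, 8 — 5 of them.

5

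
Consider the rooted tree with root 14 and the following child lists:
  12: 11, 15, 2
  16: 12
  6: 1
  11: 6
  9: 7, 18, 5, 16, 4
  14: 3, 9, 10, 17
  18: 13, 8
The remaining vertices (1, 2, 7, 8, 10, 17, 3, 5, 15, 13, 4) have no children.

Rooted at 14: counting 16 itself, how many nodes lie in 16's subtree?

7

Descendants of 16 (including itself): 16, 12, 2, 11, 15, 6, 1. That's 7.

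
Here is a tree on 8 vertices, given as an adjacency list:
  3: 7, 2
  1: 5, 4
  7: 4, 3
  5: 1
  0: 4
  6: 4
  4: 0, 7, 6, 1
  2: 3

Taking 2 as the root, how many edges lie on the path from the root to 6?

Climbing from 6 to the root: 6 – 4 – 7 – 3 – 2. That's 4 steps.

4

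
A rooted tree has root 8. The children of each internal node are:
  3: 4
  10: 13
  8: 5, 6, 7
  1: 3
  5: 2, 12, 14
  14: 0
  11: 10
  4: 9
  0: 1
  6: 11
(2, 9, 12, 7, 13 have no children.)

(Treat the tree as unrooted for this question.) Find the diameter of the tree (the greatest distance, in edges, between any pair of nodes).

11

BFS from 9 reaches 13 last, at distance 11; BFS from 13 confirms no node is farther.
Path: 9 – 4 – 3 – 1 – 0 – 14 – 5 – 8 – 6 – 11 – 10 – 13.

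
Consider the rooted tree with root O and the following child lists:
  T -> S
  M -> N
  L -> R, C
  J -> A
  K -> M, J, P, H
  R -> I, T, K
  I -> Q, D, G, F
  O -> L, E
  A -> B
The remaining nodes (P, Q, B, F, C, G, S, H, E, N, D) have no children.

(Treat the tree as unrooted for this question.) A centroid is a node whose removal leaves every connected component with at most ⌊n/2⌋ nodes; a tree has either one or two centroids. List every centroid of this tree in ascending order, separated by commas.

R

Delete R: the remaining components have sizes 8, 5, 4, 2. Max 8 ≤ 10, so R is a centroid.
No neighbour of R does as well, so R is the unique centroid.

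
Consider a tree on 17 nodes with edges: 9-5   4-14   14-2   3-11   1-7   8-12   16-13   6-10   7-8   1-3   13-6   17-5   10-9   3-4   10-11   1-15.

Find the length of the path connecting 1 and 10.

1 - 3 - 11 - 10: 3 edges.

3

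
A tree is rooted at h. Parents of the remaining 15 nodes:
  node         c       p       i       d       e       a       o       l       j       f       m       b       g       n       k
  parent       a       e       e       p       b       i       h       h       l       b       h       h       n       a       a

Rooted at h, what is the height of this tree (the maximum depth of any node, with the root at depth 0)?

6

The longest root-to-leaf path is h → b → e → i → a → n → g (6 edges).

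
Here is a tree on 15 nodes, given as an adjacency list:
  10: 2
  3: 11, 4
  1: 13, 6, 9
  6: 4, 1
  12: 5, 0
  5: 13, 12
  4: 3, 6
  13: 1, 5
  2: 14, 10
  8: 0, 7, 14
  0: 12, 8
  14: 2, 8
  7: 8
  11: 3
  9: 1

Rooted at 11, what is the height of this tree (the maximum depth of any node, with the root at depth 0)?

A deepest node is 10, reached by 11 → 3 → 4 → 6 → 1 → 13 → 5 → 12 → 0 → 8 → 14 → 2 → 10.
That path has 12 edges, so the height is 12.

12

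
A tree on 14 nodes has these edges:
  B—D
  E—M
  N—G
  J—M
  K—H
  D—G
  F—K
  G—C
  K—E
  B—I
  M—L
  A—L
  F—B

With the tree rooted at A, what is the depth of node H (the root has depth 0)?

5

Climbing from H to the root: H–K–E–M–L–A. That's 5 steps.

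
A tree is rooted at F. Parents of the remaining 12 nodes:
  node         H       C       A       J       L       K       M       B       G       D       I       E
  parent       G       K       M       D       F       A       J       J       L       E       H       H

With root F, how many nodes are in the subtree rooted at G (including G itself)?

11

G's subtree: {G, H, E, I, D, J, B, M, A, K, C}, size 11.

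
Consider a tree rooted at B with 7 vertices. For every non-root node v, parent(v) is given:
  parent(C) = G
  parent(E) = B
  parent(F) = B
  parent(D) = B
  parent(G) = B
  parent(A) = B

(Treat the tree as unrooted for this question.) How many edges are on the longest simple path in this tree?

BFS from C reaches E last, at distance 3; BFS from E confirms no node is farther.
Path: C-G-B-E.

3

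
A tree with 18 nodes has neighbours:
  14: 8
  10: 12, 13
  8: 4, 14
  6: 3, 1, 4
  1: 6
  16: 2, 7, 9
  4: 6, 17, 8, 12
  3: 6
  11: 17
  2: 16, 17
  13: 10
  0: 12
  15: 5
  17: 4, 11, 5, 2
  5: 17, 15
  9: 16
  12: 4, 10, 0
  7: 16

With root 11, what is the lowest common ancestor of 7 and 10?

17

7's ancestor chain is 7, 16, 2, 17, 11 and 10's is 10, 12, 4, 17, 11; they first meet at 17.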